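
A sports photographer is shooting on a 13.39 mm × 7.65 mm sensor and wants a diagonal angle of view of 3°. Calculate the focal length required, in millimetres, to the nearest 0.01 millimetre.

Sensor diagonal = √(13.39² + 7.65²) = √237.8146 ≈ 15.4212 mm.
From α = 2·arctan(d/2f) we get f = d / (2·tan(α/2)).
With d = 15.4212 mm and α/2 = 1.5°, tan(α/2) ≈ 0.02619, so f ≈ 15.4212 / 0.05237 ≈ 294.4567 mm.

294.46 mm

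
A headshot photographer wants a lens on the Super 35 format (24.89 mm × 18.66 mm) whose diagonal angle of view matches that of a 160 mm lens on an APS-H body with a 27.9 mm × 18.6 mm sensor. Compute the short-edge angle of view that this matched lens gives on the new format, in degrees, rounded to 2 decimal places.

7.19°

Sensor diagonal = √(27.9² + 18.6²) = √1124.3700 ≈ 33.5316 mm.
Sensor diagonal = √(24.89² + 18.66²) = √967.7077 ≈ 31.1080 mm.
Equal diagonal AOV ⇒ f₂ = f₁ · 31.1080/33.5316 = 160 × 0.92772 ≈ 148.4354 mm.
Short-edge AOV on the new format = 2·arctan(18.66 / (2 × 148.4354)) = 2·arctan(0.06286) ≈ 7.1933°.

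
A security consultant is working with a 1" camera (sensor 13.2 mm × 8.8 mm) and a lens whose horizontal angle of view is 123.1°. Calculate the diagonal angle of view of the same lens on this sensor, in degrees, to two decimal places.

131.47°

From the horizontal AOV: f = 13.2 / (2·tan(61.55°)) = 13.2 / 3.69122 ≈ 3.5761 mm.
Sensor diagonal = √(13.2² + 8.8²) = √251.6800 ≈ 15.8644 mm.
Diagonal AOV = 2·arctan(15.8644 / (2 × 3.5761)) = 2·arctan(2.21815) ≈ 131.4658°.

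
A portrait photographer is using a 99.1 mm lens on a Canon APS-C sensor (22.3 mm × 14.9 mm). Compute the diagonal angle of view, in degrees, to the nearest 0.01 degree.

15.41°

Sensor diagonal = √(22.3² + 14.9²) = √719.3000 ≈ 26.8198 mm.
Angle of view α = 2·arctan(d/2f) with d = 26.8198 mm and f = 99.1 mm.
d/2f = 0.13532; arctan(0.13532) ≈ 7.7063°, so α ≈ 15.4125°.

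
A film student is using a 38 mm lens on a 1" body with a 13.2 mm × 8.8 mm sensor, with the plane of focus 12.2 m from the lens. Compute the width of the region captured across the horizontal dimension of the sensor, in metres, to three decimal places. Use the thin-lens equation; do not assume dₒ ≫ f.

4.225 m

dₒ: 12.2 m = 12200 mm.
Similar triangles through the lens centre give W/dₒ = w/dᵢ; with 1/f = 1/dₒ + 1/dᵢ this gives W = w·(dₒ − f)/f.
W = 13.2 mm × (12200 − 38) / 38 = 13.2 × 320.0526 ≈ 4224.695 mm = 4.22469 m.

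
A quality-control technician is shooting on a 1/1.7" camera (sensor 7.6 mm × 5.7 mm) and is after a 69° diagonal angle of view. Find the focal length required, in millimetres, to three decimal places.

6.911 mm

Sensor diagonal = √(7.6² + 5.7²) = √90.2500 ≈ 9.5000 mm.
From α = 2·arctan(d/2f) we get f = d / (2·tan(α/2)).
With d = 9.5000 mm and α/2 = 34.5°, tan(α/2) ≈ 0.68728, so f ≈ 9.5000 / 1.37456 ≈ 6.9113 mm.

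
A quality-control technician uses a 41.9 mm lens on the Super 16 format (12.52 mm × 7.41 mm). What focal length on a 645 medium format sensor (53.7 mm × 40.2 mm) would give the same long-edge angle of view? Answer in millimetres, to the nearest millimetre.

180 mm

Equal angle of view means equal width/f ratio, so f₂ = f₁ · (width₂/width₁) = 41.9 × 53.7/12.52.
f₂ = 41.9 × 4.28914 ≈ 179.715 mm.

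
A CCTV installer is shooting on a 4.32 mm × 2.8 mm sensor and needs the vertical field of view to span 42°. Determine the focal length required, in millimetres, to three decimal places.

3.647 mm

From α = 2·arctan(h/2f) we get f = h / (2·tan(α/2)).
With h = 2.8 mm and α/2 = 21°, tan(α/2) ≈ 0.38386, so f ≈ 2.8 / 0.76773 ≈ 3.6471 mm.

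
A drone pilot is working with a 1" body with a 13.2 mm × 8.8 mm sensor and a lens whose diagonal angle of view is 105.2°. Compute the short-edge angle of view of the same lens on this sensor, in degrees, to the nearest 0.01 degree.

Sensor diagonal = √(13.2² + 8.8²) = √251.6800 ≈ 15.8644 mm.
From the diagonal AOV: f = 15.8644 / (2·tan(52.6°)) = 15.8644 / 2.61589 ≈ 6.0646 mm.
Short-edge AOV = 2·arctan(8.8 / (2 × 6.0646)) = 2·arctan(0.72552) ≈ 71.9231°.

71.92°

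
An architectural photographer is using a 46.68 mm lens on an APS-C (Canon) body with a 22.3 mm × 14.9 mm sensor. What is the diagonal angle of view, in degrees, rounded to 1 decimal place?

Sensor diagonal = √(22.3² + 14.9²) = √719.3000 ≈ 26.8198 mm.
Angle of view α = 2·arctan(d/2f) with d = 26.8198 mm and f = 46.68 mm.
d/2f = 0.28727; arctan(0.28727) ≈ 16.0279°, so α ≈ 32.0558°.

32.1°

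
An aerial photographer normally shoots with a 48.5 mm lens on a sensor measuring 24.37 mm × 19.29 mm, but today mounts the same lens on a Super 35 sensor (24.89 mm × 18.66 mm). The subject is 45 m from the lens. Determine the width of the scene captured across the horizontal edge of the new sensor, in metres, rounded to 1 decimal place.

23.1 m

The focal length stays 48.5 mm; the relevant sensor dimension is now w = 24.89 mm. Object distance dₒ = 45 m = 45000 mm.
Thin-lens field width W = w·(dₒ − f)/f = 24.89 × (45000 − 48.5)/48.5 ≈ 23068.924 mm = 23.0689 m.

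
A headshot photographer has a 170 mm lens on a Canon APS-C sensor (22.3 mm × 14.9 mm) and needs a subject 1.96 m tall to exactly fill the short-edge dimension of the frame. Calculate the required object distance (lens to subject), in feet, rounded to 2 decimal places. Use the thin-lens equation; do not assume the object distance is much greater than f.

73.93 ft

W: 1.96 m = 1960 mm.
Magnification m = h/W = dᵢ/dₒ; combined with 1/f = 1/dₒ + 1/dᵢ this gives dₒ = f·(1 + W/h).
dₒ = 170 mm × (1 + 1960/14.9) = 170 × 132.5436 ≈ 22532.416 mm = 22532.416/304.8 ft = 73.9253 ft.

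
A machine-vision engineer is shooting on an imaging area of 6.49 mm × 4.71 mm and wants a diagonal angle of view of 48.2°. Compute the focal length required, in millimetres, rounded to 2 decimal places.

Sensor diagonal = √(6.49² + 4.71²) = √64.3042 ≈ 8.0190 mm.
From α = 2·arctan(d/2f) we get f = d / (2·tan(α/2)).
With d = 8.0190 mm and α/2 = 24.1°, tan(α/2) ≈ 0.44732, so f ≈ 8.0190 / 0.89464 ≈ 8.9633 mm.

8.96 mm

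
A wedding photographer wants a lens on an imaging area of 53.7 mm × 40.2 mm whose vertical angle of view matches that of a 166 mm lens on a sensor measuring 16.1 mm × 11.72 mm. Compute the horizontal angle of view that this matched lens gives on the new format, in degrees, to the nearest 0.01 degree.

5.40°

Equal vertical AOV ⇒ f₂ = f₁ · 40.2/11.72 = 166 × 3.43003 ≈ 569.3857 mm.
Horizontal AOV on the new format = 2·arctan(53.7 / (2 × 569.3857)) = 2·arctan(0.04716) ≈ 5.3997°.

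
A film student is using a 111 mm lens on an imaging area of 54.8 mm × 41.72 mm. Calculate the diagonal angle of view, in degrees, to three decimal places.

Sensor diagonal = √(54.8² + 41.72²) = √4743.5984 ≈ 68.8738 mm.
Angle of view α = 2·arctan(d/2f) with d = 68.8738 mm and f = 111 mm.
d/2f = 0.31024; arctan(0.31024) ≈ 17.2361°, so α ≈ 34.4722°.

34.472°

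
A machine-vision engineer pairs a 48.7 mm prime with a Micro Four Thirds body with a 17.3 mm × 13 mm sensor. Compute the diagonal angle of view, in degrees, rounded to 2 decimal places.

Sensor diagonal = √(17.3² + 13²) = √468.2900 ≈ 21.6400 mm.
Angle of view α = 2·arctan(d/2f) with d = 21.6400 mm and f = 48.7 mm.
d/2f = 0.22218; arctan(0.22218) ≈ 12.5263°, so α ≈ 25.0526°.

25.05°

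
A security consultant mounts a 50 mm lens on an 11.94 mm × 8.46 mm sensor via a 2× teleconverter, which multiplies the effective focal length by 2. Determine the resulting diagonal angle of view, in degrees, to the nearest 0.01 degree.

Effective focal length f = 50 × 2 = 100 mm.
Sensor diagonal = √(11.94² + 8.46²) = √214.1352 ≈ 14.6334 mm.
α = 2·arctan(14.633 / (2 × 100)) = 2·arctan(0.07317) ≈ 8.3694°.

8.37°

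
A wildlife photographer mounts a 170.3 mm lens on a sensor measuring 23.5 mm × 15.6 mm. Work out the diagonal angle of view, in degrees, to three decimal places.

Sensor diagonal = √(23.5² + 15.6²) = √795.6100 ≈ 28.2066 mm.
Angle of view α = 2·arctan(d/2f) with d = 28.2066 mm and f = 170.3 mm.
d/2f = 0.08281; arctan(0.08281) ≈ 4.7341°, so α ≈ 9.4682°.

9.468°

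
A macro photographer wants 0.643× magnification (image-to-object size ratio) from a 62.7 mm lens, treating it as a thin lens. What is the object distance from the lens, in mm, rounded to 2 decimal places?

With m = dᵢ/dₒ and 1/f = 1/dₒ + 1/dᵢ, substituting dᵢ = m·dₒ gives 1/f = (1 + 1/m)/dₒ, hence dₒ = f·(1 + 1/m).
dₒ = 62.7 × (1 + 1/0.643) = 62.7 × 2.55521 ≈ 160.212 mm.

160.21 mm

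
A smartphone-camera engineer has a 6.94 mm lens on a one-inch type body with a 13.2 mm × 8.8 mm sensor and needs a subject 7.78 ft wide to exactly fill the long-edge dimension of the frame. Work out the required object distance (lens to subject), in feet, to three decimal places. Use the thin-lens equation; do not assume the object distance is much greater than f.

4.113 ft

W: 7.78 ft × 304.8 mm/ft = 2371.34 mm.
Magnification m = w/W = dᵢ/dₒ; combined with 1/f = 1/dₒ + 1/dᵢ this gives dₒ = f·(1 + W/w).
dₒ = 6.94 mm × (1 + 2371.34/13.2) = 6.94 × 180.6473 ≈ 1253.692 mm = 1253.692/304.8 ft = 4.11316 ft.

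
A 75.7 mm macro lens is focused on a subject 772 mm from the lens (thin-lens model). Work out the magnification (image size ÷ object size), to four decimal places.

Thin lens: 1/f = 1/dₒ + 1/dᵢ → 1/dᵢ = 1/75.7 − 1/772 = 0.0119147 mm⁻¹, so dᵢ ≈ 83.9299 mm.
Magnification m = dᵢ/dₒ = 83.9299/772 ≈ 0.10872.

0.1087×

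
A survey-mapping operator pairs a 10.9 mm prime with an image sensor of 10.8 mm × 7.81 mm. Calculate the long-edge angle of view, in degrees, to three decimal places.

52.709°

Angle of view α = 2·arctan(w/2f) with w = 10.8 mm and f = 10.9 mm.
w/2f = 0.49541; arctan(0.49541) ≈ 26.3544°, so α ≈ 52.7088°.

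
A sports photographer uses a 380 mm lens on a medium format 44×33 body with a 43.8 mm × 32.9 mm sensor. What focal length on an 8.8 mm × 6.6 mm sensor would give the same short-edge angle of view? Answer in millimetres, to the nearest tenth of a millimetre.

Equal angle of view means equal height/f ratio, so f₂ = f₁ · (height₂/height₁) = 380 × 6.6/32.9.
f₂ = 380 × 0.20061 ≈ 76.231 mm.

76.2 mm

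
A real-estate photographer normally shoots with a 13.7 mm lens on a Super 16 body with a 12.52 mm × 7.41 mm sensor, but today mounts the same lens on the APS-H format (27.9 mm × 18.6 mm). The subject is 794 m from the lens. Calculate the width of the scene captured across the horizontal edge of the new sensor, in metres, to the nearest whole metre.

1617 m

The focal length stays 13.7 mm; the relevant sensor dimension is now w = 27.9 mm. Object distance dₒ = 794 m = 794000 mm.
Thin-lens field width W = w·(dₒ − f)/f = 27.9 × (794000 − 13.7)/13.7 ≈ 1616950.202 mm = 1616.95 m.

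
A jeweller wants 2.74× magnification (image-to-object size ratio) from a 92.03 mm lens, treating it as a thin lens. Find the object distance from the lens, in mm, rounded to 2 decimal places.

125.62 mm

With m = dᵢ/dₒ and 1/f = 1/dₒ + 1/dᵢ, substituting dᵢ = m·dₒ gives 1/f = (1 + 1/m)/dₒ, hence dₒ = f·(1 + 1/m).
dₒ = 92.03 × (1 + 1/2.74) = 92.03 × 1.36496 ≈ 125.618 mm.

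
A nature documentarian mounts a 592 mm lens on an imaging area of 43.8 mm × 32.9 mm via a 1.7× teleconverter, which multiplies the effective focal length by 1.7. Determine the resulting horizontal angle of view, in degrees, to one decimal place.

Effective focal length f = 592 × 1.7 = 1006.4 mm.
α = 2·arctan(43.8 / (2 × 1006.4)) = 2·arctan(0.02176) ≈ 2.4932°.

2.5°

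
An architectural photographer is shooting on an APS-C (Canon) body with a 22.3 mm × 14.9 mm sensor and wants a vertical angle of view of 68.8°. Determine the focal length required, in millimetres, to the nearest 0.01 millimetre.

10.88 mm

From α = 2·arctan(h/2f) we get f = h / (2·tan(α/2)).
With h = 14.9 mm and α/2 = 34.4°, tan(α/2) ≈ 0.68471, so f ≈ 14.9 / 1.36943 ≈ 10.8805 mm.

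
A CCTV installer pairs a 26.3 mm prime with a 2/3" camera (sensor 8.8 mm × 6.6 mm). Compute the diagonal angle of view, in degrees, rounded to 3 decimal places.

Sensor diagonal = √(8.8² + 6.6²) = √121.0000 ≈ 11.0000 mm.
Angle of view α = 2·arctan(d/2f) with d = 11.0000 mm and f = 26.3 mm.
d/2f = 0.20913; arctan(0.20913) ≈ 11.8118°, so α ≈ 23.6236°.

23.624°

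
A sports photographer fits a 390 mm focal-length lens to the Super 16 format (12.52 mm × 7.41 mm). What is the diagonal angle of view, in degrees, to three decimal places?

Sensor diagonal = √(12.52² + 7.41²) = √211.6585 ≈ 14.5485 mm.
Angle of view α = 2·arctan(d/2f) with d = 14.5485 mm and f = 390 mm.
d/2f = 0.01865; arctan(0.01865) ≈ 1.0686°, so α ≈ 2.1371°.

2.137°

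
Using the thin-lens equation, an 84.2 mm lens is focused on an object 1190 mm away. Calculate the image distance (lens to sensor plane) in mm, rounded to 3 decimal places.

1/dᵢ = 1/f − 1/dₒ = 1/84.2 − 1/1190 = 0.0110361 mm⁻¹.
dᵢ = 1/0.0110361 ≈ 90.6113 mm.

90.611 mm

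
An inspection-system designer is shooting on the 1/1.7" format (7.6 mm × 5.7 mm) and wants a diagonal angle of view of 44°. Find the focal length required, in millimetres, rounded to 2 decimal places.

11.76 mm

Sensor diagonal = √(7.6² + 5.7²) = √90.2500 ≈ 9.5000 mm.
From α = 2·arctan(d/2f) we get f = d / (2·tan(α/2)).
With d = 9.5000 mm and α/2 = 22°, tan(α/2) ≈ 0.40403, so f ≈ 9.5000 / 0.80805 ≈ 11.7567 mm.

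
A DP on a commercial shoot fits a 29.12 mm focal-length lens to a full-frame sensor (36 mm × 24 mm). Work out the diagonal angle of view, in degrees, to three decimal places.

Sensor diagonal = √(36² + 24²) = √1872.0000 ≈ 43.2666 mm.
Angle of view α = 2·arctan(d/2f) with d = 43.2666 mm and f = 29.12 mm.
d/2f = 0.74290; arctan(0.74290) ≈ 36.6087°, so α ≈ 73.2175°.

73.217°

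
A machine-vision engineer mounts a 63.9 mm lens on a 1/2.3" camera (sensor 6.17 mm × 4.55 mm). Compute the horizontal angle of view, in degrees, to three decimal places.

Angle of view α = 2·arctan(w/2f) with w = 6.17 mm and f = 63.9 mm.
w/2f = 0.04828; arctan(0.04828) ≈ 2.7640°, so α ≈ 5.5280°.

5.528°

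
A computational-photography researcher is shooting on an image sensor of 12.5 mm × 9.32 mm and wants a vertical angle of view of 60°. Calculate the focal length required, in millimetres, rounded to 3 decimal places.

8.071 mm

From α = 2·arctan(h/2f) we get f = h / (2·tan(α/2)).
With h = 9.32 mm and α/2 = 30°, tan(α/2) ≈ 0.57735, so f ≈ 9.32 / 1.15470 ≈ 8.0714 mm.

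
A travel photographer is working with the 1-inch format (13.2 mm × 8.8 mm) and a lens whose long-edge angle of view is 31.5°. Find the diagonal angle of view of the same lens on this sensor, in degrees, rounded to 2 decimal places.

From the long-edge AOV: f = 13.2 / (2·tan(15.75°)) = 13.2 / 0.56406 ≈ 23.4018 mm.
Sensor diagonal = √(13.2² + 8.8²) = √251.6800 ≈ 15.8644 mm.
Diagonal AOV = 2·arctan(15.8644 / (2 × 23.4018)) = 2·arctan(0.33896) ≈ 37.4489°.

37.45°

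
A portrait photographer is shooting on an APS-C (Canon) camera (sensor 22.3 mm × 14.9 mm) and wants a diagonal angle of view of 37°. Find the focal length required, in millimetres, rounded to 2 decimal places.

40.08 mm

Sensor diagonal = √(22.3² + 14.9²) = √719.3000 ≈ 26.8198 mm.
From α = 2·arctan(d/2f) we get f = d / (2·tan(α/2)).
With d = 26.8198 mm and α/2 = 18.5°, tan(α/2) ≈ 0.33460, so f ≈ 26.8198 / 0.66919 ≈ 40.0779 mm.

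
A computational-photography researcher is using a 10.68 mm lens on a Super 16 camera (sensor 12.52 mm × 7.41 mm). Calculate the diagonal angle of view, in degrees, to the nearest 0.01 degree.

68.52°

Sensor diagonal = √(12.52² + 7.41²) = √211.6585 ≈ 14.5485 mm.
Angle of view α = 2·arctan(d/2f) with d = 14.5485 mm and f = 10.68 mm.
d/2f = 0.68111; arctan(0.68111) ≈ 34.2591°, so α ≈ 68.5183°.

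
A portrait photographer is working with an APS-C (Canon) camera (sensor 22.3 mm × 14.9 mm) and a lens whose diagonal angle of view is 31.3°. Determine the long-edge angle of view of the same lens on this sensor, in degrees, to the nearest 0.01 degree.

Sensor diagonal = √(22.3² + 14.9²) = √719.3000 ≈ 26.8198 mm.
From the diagonal AOV: f = 26.8198 / (2·tan(15.65°)) = 26.8198 / 0.56029 ≈ 47.8675 mm.
Long-edge AOV = 2·arctan(22.3 / (2 × 47.8675)) = 2·arctan(0.23293) ≈ 26.2247°.

26.22°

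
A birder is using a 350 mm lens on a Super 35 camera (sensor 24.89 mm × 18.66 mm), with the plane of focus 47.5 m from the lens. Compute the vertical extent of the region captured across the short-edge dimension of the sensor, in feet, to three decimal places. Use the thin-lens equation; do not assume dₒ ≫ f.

dₒ: 47.5 m = 47500 mm.
Similar triangles through the lens centre give W/dₒ = h/dᵢ; with 1/f = 1/dₒ + 1/dᵢ this gives W = h·(dₒ − f)/f.
W = 18.66 mm × (47500 − 350) / 350 = 18.66 × 134.7143 ≈ 2513.769 mm = 2513.769/304.8 ft = 8.24727 ft.

8.247 ft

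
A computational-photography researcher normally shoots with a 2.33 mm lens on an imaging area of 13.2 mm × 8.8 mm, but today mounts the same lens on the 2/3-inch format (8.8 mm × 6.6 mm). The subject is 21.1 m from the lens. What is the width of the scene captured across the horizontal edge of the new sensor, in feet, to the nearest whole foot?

261 ft

The focal length stays 2.33 mm; the relevant sensor dimension is now w = 8.8 mm. Object distance dₒ = 21.1 m = 21100 mm.
Thin-lens field width W = w·(dₒ − f)/f = 8.8 × (21100 − 2.33)/2.33 ≈ 79682.187 mm = 79682.187/304.8 ft = 261.425 ft.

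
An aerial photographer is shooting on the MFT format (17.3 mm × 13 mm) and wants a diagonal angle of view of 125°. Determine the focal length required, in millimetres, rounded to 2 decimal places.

Sensor diagonal = √(17.3² + 13²) = √468.2900 ≈ 21.6400 mm.
From α = 2·arctan(d/2f) we get f = d / (2·tan(α/2)).
With d = 21.6400 mm and α/2 = 62.5°, tan(α/2) ≈ 1.92098, so f ≈ 21.6400 / 3.84196 ≈ 5.6325 mm.

5.63 mm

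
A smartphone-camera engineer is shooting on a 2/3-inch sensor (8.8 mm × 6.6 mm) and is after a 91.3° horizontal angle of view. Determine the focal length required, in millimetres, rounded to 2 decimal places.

From α = 2·arctan(w/2f) we get f = w / (2·tan(α/2)).
With w = 8.8 mm and α/2 = 45.65°, tan(α/2) ≈ 1.02295, so f ≈ 8.8 / 2.04590 ≈ 4.3013 mm.

4.30 mm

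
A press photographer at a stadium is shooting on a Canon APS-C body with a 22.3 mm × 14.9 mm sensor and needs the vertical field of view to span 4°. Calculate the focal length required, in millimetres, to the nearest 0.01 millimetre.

From α = 2·arctan(h/2f) we get f = h / (2·tan(α/2)).
With h = 14.9 mm and α/2 = 2°, tan(α/2) ≈ 0.03492, so f ≈ 14.9 / 0.06984 ≈ 213.3401 mm.

213.34 mm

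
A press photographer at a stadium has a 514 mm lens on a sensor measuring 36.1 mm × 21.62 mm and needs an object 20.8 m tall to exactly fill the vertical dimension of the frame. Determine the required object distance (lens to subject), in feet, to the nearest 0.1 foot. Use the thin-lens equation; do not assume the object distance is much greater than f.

1624.1 ft

W: 20.8 m = 20800 mm.
Magnification m = h/W = dᵢ/dₒ; combined with 1/f = 1/dₒ + 1/dᵢ this gives dₒ = f·(1 + W/h).
dₒ = 514 mm × (1 + 20800/21.62) = 514 × 963.0722 ≈ 495019.088 mm = 495019.088/304.8 ft = 1624.08 ft.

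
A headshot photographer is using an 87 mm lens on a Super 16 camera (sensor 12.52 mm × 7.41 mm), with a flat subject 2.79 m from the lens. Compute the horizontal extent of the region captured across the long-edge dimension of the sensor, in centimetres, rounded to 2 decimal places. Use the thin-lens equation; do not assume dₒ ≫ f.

38.90 cm

dₒ: 2.79 m = 2790 mm.
Similar triangles through the lens centre give W/dₒ = w/dᵢ; with 1/f = 1/dₒ + 1/dᵢ this gives W = w·(dₒ − f)/f.
W = 12.52 mm × (2790 − 87) / 87 = 12.52 × 31.0690 ≈ 388.983 mm = 38.8983 cm.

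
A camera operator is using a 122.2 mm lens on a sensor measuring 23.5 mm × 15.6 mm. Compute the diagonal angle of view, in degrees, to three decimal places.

Sensor diagonal = √(23.5² + 15.6²) = √795.6100 ≈ 28.2066 mm.
Angle of view α = 2·arctan(d/2f) with d = 28.2066 mm and f = 122.2 mm.
d/2f = 0.11541; arctan(0.11541) ≈ 6.5835°, so α ≈ 13.1669°.

13.167°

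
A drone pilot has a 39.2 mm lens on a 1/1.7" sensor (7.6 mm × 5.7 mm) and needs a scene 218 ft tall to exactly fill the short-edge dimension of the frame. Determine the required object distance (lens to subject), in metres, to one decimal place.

W: 218 ft × 304.8 mm/ft = 66446.40 mm.
Magnification m = h/W = dᵢ/dₒ; combined with 1/f = 1/dₒ + 1/dᵢ this gives dₒ = f·(1 + W/h).
dₒ = 39.2 mm × (1 + 66446.4/5.7) = 39.2 × 11658.2628 ≈ 457003.901 mm = 457.004 m.

457.0 m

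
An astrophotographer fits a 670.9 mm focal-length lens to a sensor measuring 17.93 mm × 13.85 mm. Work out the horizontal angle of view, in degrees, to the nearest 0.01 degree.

Angle of view α = 2·arctan(w/2f) with w = 17.93 mm and f = 670.9 mm.
w/2f = 0.01336; arctan(0.01336) ≈ 0.7656°, so α ≈ 1.5312°.

1.53°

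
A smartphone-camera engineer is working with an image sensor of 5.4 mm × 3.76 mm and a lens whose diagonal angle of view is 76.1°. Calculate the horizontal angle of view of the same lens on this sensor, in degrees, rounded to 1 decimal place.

Sensor diagonal = √(5.4² + 3.76²) = √43.2976 ≈ 6.5801 mm.
From the diagonal AOV: f = 6.5801 / (2·tan(38.05°)) = 6.5801 / 1.56538 ≈ 4.2035 mm.
Horizontal AOV = 2·arctan(5.4 / (2 × 4.2035)) = 2·arctan(0.64232) ≈ 65.4270°.

65.4°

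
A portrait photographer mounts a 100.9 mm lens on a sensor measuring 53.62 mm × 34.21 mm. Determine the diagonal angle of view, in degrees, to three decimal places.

34.988°

Sensor diagonal = √(53.62² + 34.21²) = √4045.4285 ≈ 63.6037 mm.
Angle of view α = 2·arctan(d/2f) with d = 63.6037 mm and f = 100.9 mm.
d/2f = 0.31518; arctan(0.31518) ≈ 17.4939°, so α ≈ 34.9878°.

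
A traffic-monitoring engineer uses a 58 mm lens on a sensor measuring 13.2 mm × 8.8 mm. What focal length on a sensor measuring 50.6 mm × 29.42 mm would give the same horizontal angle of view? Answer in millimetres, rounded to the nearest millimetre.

222 mm

Equal angle of view means equal width/f ratio, so f₂ = f₁ · (width₂/width₁) = 58 × 50.6/13.2.
f₂ = 58 × 3.83333 ≈ 222.333 mm.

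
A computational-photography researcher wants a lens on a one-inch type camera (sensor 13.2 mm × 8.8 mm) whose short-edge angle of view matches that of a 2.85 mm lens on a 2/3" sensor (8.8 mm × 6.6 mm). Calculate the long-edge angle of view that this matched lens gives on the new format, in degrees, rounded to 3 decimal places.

120.137°

Equal short-edge AOV ⇒ f₂ = f₁ · 8.8/6.6 = 2.85 × 1.33333 ≈ 3.8000 mm.
Long-edge AOV on the new format = 2·arctan(13.2 / (2 × 3.8000)) = 2·arctan(1.73684) ≈ 120.1370°.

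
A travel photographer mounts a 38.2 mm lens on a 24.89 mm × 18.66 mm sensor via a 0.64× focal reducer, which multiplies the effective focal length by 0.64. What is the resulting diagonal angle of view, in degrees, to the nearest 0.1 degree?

Effective focal length f = 38.2 × 0.64 = 24.448 mm.
Sensor diagonal = √(24.89² + 18.66²) = √967.7077 ≈ 31.1080 mm.
α = 2·arctan(31.108 / (2 × 24.448)) = 2·arctan(0.63621) ≈ 64.9296°.

64.9°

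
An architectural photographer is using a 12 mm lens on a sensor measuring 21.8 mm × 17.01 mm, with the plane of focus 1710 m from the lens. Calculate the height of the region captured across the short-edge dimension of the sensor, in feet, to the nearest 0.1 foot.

7952.5 ft

dₒ: 1710 m = 1.71e+06 mm.
Similar triangles through the lens centre give W/dₒ = h/dᵢ; with 1/f = 1/dₒ + 1/dᵢ this gives W = h·(dₒ − f)/f.
W = 17.01 mm × (1.71e+06 − 12) / 12 = 17.01 × 142499.0000 ≈ 2423907.990 mm = 2423907.990/304.8 ft = 7952.45 ft.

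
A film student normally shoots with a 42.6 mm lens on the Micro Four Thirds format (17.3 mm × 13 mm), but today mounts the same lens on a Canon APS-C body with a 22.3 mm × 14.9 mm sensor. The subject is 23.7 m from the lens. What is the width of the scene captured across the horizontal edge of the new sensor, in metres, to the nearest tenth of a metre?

12.4 m

The focal length stays 42.6 mm; the relevant sensor dimension is now w = 22.3 mm. Object distance dₒ = 23.7 m = 23700 mm.
Thin-lens field width W = w·(dₒ − f)/f = 22.3 × (23700 − 42.6)/42.6 ≈ 12384.038 mm = 12.384 m.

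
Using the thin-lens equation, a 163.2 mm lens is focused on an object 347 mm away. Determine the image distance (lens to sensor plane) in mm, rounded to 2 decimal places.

1/dᵢ = 1/f − 1/dₒ = 1/163.2 − 1/347 = 0.0032456 mm⁻¹.
dᵢ = 1/0.0032456 ≈ 308.1088 mm.

308.11 mm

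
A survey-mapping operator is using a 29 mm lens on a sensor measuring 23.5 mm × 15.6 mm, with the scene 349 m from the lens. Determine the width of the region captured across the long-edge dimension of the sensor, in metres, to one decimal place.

dₒ: 349 m = 349000 mm.
Similar triangles through the lens centre give W/dₒ = w/dᵢ; with 1/f = 1/dₒ + 1/dᵢ this gives W = w·(dₒ − f)/f.
W = 23.5 mm × (349000 − 29) / 29 = 23.5 × 12033.4828 ≈ 282786.845 mm = 282.787 m.

282.8 m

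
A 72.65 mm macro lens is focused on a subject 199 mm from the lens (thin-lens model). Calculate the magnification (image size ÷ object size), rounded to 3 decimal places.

Thin lens: 1/f = 1/dₒ + 1/dᵢ → 1/dᵢ = 1/72.65 − 1/199 = 0.0087395 mm⁻¹, so dᵢ ≈ 114.4230 mm.
Magnification m = dᵢ/dₒ = 114.4230/199 ≈ 0.57499.

0.575×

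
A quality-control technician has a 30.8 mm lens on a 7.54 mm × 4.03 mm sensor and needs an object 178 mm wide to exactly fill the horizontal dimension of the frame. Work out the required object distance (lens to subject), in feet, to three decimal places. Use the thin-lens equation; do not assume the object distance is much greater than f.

Magnification m = w/W = dᵢ/dₒ; combined with 1/f = 1/dₒ + 1/dᵢ this gives dₒ = f·(1 + W/w).
dₒ = 30.8 mm × (1 + 178/7.54) = 30.8 × 24.6074 ≈ 757.909 mm = 757.909/304.8 ft = 2.48658 ft.

2.487 ft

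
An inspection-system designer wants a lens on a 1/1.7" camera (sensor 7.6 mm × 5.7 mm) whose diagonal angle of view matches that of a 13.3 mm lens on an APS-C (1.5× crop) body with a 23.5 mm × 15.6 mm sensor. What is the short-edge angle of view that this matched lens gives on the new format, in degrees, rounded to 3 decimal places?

Sensor diagonal = √(23.5² + 15.6²) = √795.6100 ≈ 28.2066 mm.
Sensor diagonal = √(7.6² + 5.7²) = √90.2500 ≈ 9.5000 mm.
Equal diagonal AOV ⇒ f₂ = f₁ · 9.5000/28.2066 = 13.3 × 0.33680 ≈ 4.4795 mm.
Short-edge AOV on the new format = 2·arctan(5.7 / (2 × 4.4795)) = 2·arctan(0.63624) ≈ 64.9322°.

64.932°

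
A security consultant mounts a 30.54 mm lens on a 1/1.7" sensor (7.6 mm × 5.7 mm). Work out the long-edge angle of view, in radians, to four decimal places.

Angle of view α = 2·arctan(w/2f) with w = 7.6 mm and f = 30.54 mm.
w/2f = 0.12443; arctan(0.12443) ≈ 0.1238 rad, so α ≈ 0.2476 rad.

0.2476 rad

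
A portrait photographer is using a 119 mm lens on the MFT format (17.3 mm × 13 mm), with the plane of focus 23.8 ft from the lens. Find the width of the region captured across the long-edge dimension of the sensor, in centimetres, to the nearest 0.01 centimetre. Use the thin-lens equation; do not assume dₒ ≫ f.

dₒ: 23.8 ft × 304.8 mm/ft = 7254.24 mm.
Similar triangles through the lens centre give W/dₒ = w/dᵢ; with 1/f = 1/dₒ + 1/dᵢ this gives W = w·(dₒ − f)/f.
W = 17.3 mm × (7254.24 − 119) / 119 = 17.3 × 59.9600 ≈ 1037.308 mm = 103.731 cm.

103.73 cm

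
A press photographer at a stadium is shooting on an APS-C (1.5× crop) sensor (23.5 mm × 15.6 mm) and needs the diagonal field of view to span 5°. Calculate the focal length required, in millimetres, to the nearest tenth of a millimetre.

323.0 mm

Sensor diagonal = √(23.5² + 15.6²) = √795.6100 ≈ 28.2066 mm.
From α = 2·arctan(d/2f) we get f = d / (2·tan(α/2)).
With d = 28.2066 mm and α/2 = 2.5°, tan(α/2) ≈ 0.04366, so f ≈ 28.2066 / 0.08732 ≈ 323.0182 mm.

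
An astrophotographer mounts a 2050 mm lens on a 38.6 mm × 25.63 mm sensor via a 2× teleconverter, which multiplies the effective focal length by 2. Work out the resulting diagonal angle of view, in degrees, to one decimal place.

0.6°

Effective focal length f = 2050 × 2 = 4100 mm.
Sensor diagonal = √(38.6² + 25.63²) = √2146.8569 ≈ 46.3342 mm.
α = 2·arctan(46.334 / (2 × 4100)) = 2·arctan(0.00565) ≈ 0.6475°.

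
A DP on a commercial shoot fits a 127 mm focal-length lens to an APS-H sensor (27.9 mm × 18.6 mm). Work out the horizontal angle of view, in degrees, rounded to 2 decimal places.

12.54°

Angle of view α = 2·arctan(w/2f) with w = 27.9 mm and f = 127 mm.
w/2f = 0.10984; arctan(0.10984) ≈ 6.2684°, so α ≈ 12.5368°.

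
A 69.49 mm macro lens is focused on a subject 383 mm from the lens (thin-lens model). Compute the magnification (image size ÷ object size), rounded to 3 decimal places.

0.222×

Thin lens: 1/f = 1/dₒ + 1/dᵢ → 1/dᵢ = 1/69.49 − 1/383 = 0.0117796 mm⁻¹, so dᵢ ≈ 84.8926 mm.
Magnification m = dᵢ/dₒ = 84.8926/383 ≈ 0.22165.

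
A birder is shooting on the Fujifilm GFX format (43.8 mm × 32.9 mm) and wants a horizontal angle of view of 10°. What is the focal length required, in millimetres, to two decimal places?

From α = 2·arctan(w/2f) we get f = w / (2·tan(α/2)).
With w = 43.8 mm and α/2 = 5°, tan(α/2) ≈ 0.08749, so f ≈ 43.8 / 0.17498 ≈ 250.3181 mm.

250.32 mm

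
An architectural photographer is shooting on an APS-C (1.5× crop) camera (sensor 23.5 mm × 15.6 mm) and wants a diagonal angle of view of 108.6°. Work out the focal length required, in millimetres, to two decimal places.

Sensor diagonal = √(23.5² + 15.6²) = √795.6100 ≈ 28.2066 mm.
From α = 2·arctan(d/2f) we get f = d / (2·tan(α/2)).
With d = 28.2066 mm and α/2 = 54.3°, tan(α/2) ≈ 1.39165, so f ≈ 28.2066 / 2.78329 ≈ 10.1342 mm.

10.13 mm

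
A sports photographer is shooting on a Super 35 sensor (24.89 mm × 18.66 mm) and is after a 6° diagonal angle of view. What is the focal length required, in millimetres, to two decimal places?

296.79 mm

Sensor diagonal = √(24.89² + 18.66²) = √967.7077 ≈ 31.1080 mm.
From α = 2·arctan(d/2f) we get f = d / (2·tan(α/2)).
With d = 31.1080 mm and α/2 = 3°, tan(α/2) ≈ 0.05241, so f ≈ 31.1080 / 0.10482 ≈ 296.7880 mm.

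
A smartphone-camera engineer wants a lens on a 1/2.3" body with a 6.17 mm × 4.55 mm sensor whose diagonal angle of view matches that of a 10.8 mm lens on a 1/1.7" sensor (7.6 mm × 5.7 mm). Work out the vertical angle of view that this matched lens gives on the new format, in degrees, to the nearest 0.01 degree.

29.26°

Sensor diagonal = √(7.6² + 5.7²) = √90.2500 ≈ 9.5000 mm.
Sensor diagonal = √(6.17² + 4.55²) = √58.7714 ≈ 7.6663 mm.
Equal diagonal AOV ⇒ f₂ = f₁ · 7.6663/9.5000 = 10.8 × 0.80697 ≈ 8.7153 mm.
Vertical AOV on the new format = 2·arctan(4.55 / (2 × 8.7153)) = 2·arctan(0.26103) ≈ 29.2595°.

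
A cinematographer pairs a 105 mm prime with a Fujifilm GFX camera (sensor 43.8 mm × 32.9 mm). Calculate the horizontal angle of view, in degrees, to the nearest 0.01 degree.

Angle of view α = 2·arctan(w/2f) with w = 43.8 mm and f = 105 mm.
w/2f = 0.20857; arctan(0.20857) ≈ 11.7814°, so α ≈ 23.5627°.

23.56°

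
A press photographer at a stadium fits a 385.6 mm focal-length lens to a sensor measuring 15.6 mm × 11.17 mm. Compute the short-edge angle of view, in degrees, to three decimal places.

Angle of view α = 2·arctan(h/2f) with h = 11.17 mm and f = 385.6 mm.
h/2f = 0.01448; arctan(0.01448) ≈ 0.8298°, so α ≈ 1.6596°.

1.660°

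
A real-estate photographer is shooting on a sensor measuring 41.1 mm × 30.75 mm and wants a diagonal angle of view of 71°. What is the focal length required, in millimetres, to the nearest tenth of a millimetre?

36.0 mm

Sensor diagonal = √(41.1² + 30.75²) = √2634.7725 ≈ 51.3300 mm.
From α = 2·arctan(d/2f) we get f = d / (2·tan(α/2)).
With d = 51.3300 mm and α/2 = 35.5°, tan(α/2) ≈ 0.71329, so f ≈ 51.3300 / 1.42659 ≈ 35.9810 mm.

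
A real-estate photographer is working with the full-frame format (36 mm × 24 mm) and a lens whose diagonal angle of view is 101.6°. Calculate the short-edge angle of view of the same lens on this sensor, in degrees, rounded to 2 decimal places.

68.44°

Sensor diagonal = √(36² + 24²) = √1872.0000 ≈ 43.2666 mm.
From the diagonal AOV: f = 43.2666 / (2·tan(50.8°)) = 43.2666 / 2.45224 ≈ 17.6437 mm.
Short-edge AOV = 2·arctan(24 / (2 × 17.6437)) = 2·arctan(0.68013) ≈ 68.4416°.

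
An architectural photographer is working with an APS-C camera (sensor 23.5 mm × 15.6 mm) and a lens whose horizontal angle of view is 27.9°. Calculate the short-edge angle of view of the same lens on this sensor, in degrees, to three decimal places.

From the horizontal AOV: f = 23.5 / (2·tan(13.95°)) = 23.5 / 0.49680 ≈ 47.3025 mm.
Short-edge AOV = 2·arctan(15.6 / (2 × 47.3025)) = 2·arctan(0.16490) ≈ 18.7272°.

18.727°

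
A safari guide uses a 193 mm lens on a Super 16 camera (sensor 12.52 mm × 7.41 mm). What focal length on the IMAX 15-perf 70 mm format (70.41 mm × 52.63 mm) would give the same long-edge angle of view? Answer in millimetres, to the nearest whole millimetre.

1085 mm

Equal angle of view means equal width/f ratio, so f₂ = f₁ · (width₂/width₁) = 193 × 70.41/12.52.
f₂ = 193 × 5.62380 ≈ 1085.394 mm.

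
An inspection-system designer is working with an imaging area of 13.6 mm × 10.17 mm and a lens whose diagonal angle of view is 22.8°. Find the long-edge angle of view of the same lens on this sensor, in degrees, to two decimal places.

Sensor diagonal = √(13.6² + 10.17²) = √288.3889 ≈ 16.9820 mm.
From the diagonal AOV: f = 16.9820 / (2·tan(11.4°)) = 16.9820 / 0.40327 ≈ 42.1107 mm.
Long-edge AOV = 2·arctan(13.6 / (2 × 42.1107)) = 2·arctan(0.16148) ≈ 18.3458°.

18.35°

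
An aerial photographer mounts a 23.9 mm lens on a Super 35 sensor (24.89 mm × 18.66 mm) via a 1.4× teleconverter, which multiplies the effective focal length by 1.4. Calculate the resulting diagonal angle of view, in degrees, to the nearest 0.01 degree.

Effective focal length f = 23.9 × 1.4 = 33.46 mm.
Sensor diagonal = √(24.89² + 18.66²) = √967.7077 ≈ 31.1080 mm.
α = 2·arctan(31.108 / (2 × 33.46)) = 2·arctan(0.46485) ≈ 49.8631°.

49.86°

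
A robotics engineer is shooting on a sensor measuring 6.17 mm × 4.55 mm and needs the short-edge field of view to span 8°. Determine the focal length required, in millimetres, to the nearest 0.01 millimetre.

From α = 2·arctan(h/2f) we get f = h / (2·tan(α/2)).
With h = 4.55 mm and α/2 = 4°, tan(α/2) ≈ 0.06993, so f ≈ 4.55 / 0.13985 ≈ 32.5340 mm.

32.53 mm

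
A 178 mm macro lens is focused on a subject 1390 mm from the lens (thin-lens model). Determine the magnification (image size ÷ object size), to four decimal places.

Thin lens: 1/f = 1/dₒ + 1/dᵢ → 1/dᵢ = 1/178 − 1/1390 = 0.0048986 mm⁻¹, so dᵢ ≈ 204.1419 mm.
Magnification m = dᵢ/dₒ = 204.1419/1390 ≈ 0.14686.

0.1469×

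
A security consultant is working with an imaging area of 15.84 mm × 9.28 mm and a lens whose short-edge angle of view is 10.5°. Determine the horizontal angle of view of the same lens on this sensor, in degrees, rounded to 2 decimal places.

17.83°

From the short-edge AOV: f = 9.28 / (2·tan(5.25°)) = 9.28 / 0.18377 ≈ 50.4968 mm.
Horizontal AOV = 2·arctan(15.84 / (2 × 50.4968)) = 2·arctan(0.15684) ≈ 17.8275°.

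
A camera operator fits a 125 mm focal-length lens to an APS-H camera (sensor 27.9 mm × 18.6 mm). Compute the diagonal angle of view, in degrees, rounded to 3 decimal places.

Sensor diagonal = √(27.9² + 18.6²) = √1124.3700 ≈ 33.5316 mm.
Angle of view α = 2·arctan(d/2f) with d = 33.5316 mm and f = 125 mm.
d/2f = 0.13413; arctan(0.13413) ≈ 7.6393°, so α ≈ 15.2786°.

15.279°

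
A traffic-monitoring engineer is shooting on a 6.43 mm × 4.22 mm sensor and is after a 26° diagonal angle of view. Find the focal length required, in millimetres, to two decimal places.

Sensor diagonal = √(6.43² + 4.22²) = √59.1533 ≈ 7.6911 mm.
From α = 2·arctan(d/2f) we get f = d / (2·tan(α/2)).
With d = 7.6911 mm and α/2 = 13°, tan(α/2) ≈ 0.23087, so f ≈ 7.6911 / 0.46174 ≈ 16.6569 mm.

16.66 mm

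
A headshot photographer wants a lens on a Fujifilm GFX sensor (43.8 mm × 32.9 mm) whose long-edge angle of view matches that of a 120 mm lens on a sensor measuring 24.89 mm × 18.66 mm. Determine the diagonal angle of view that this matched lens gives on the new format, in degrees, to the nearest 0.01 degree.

14.78°

Equal long-edge AOV ⇒ f₂ = f₁ · 43.8/24.89 = 120 × 1.75974 ≈ 211.1691 mm.
Sensor diagonal = √(43.8² + 32.9²) = √3000.8500 ≈ 54.7800 mm.
Diagonal AOV on the new format = 2·arctan(54.7800 / (2 × 211.1691)) = 2·arctan(0.12971) ≈ 14.7807°.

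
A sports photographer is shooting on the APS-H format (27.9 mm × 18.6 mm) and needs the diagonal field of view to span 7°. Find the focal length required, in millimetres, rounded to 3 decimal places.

Sensor diagonal = √(27.9² + 18.6²) = √1124.3700 ≈ 33.5316 mm.
From α = 2·arctan(d/2f) we get f = d / (2·tan(α/2)).
With d = 33.5316 mm and α/2 = 3.5°, tan(α/2) ≈ 0.06116, so f ≈ 33.5316 / 0.12233 ≈ 274.1186 mm.

274.119 mm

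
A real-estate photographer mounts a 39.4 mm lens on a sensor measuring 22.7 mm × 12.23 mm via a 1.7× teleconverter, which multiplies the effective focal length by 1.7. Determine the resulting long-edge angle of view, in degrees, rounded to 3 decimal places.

19.235°

Effective focal length f = 39.4 × 1.7 = 66.98 mm.
α = 2·arctan(22.7 / (2 × 66.98)) = 2·arctan(0.16945) ≈ 19.2352°.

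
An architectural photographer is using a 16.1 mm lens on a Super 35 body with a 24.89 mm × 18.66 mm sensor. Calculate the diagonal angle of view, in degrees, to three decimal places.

Sensor diagonal = √(24.89² + 18.66²) = √967.7077 ≈ 31.1080 mm.
Angle of view α = 2·arctan(d/2f) with d = 31.1080 mm and f = 16.1 mm.
d/2f = 0.96609; arctan(0.96609) ≈ 44.0118°, so α ≈ 88.0236°.

88.024°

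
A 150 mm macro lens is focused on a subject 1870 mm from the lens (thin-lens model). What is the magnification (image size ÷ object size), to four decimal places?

Thin lens: 1/f = 1/dₒ + 1/dᵢ → 1/dᵢ = 1/150 − 1/1870 = 0.0061319 mm⁻¹, so dᵢ ≈ 163.0814 mm.
Magnification m = dᵢ/dₒ = 163.0814/1870 ≈ 0.08721.

0.0872×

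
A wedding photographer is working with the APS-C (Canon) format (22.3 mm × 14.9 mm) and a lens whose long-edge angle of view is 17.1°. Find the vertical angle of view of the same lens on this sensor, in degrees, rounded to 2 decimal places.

From the long-edge AOV: f = 22.3 / (2·tan(8.55°)) = 22.3 / 0.30069 ≈ 74.1636 mm.
Vertical AOV = 2·arctan(14.9 / (2 × 74.1636)) = 2·arctan(0.10045) ≈ 11.4726°.

11.47°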